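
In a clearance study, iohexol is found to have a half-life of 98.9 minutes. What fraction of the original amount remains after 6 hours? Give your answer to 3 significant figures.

6 hours = 360 minutes.
n = 360/98.9 ≈ 3.64 half-lives.
Fraction remaining = (1/2)^3.64 ≈ 0.080212.

0.0802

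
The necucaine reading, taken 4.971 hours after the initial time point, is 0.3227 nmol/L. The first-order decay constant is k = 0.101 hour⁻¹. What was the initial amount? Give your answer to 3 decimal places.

t½ = ln 2 / k = 0.69315 / 0.101 ≈ 6.8628 hours.
Number of half-lives elapsed: n = 4.971/6.8628 ≈ 0.72434.
A₀ = A × 2^n = 0.3227 × 2^0.72434 = 0.3227 × 1.6521 ≈ 0.53315 nmol/L.

0.533 nmol/L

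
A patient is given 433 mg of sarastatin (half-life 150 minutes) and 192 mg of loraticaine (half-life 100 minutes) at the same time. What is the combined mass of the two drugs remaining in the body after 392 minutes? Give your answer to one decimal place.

sarastatin: 433 × (1/2)^(392/150) = 433 × (1/2)^2.6133 ≈ 70.761 mg.
loraticaine: 192 × (1/2)^(392/100) = 192 × (1/2)^3.92 ≈ 12.684 mg.
Total = 70.761 + 12.684 ≈ 83.446 mg.

83.4 mg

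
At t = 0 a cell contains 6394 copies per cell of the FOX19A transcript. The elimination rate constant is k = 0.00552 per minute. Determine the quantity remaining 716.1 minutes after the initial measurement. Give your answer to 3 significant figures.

t½ = ln 2 / k = 0.69315 / 0.00552 ≈ 125.57 minutes.
Number of half-lives: n = 716.1/125.57 ≈ 5.7028.
Remaining = 6394 × (1/2)^5.7028 = 6394 × 0.019199 ≈ 122.76 copies per cell.

123 copies per cell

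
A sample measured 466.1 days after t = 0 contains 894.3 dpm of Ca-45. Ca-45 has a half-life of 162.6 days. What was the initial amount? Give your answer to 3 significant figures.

Number of half-lives elapsed: n = 466.1/162.6 ≈ 2.8665.
A₀ = A × 2^n = 894.3 × 2^2.8665 = 894.3 × 7.2932 ≈ 6522.3 dpm.

6520 dpm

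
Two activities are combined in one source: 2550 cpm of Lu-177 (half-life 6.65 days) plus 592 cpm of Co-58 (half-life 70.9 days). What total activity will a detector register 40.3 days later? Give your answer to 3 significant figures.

437 cpm

Lu-177: 2550 × (1/2)^(40.3/6.65) = 2550 × (1/2)^6.0602 ≈ 38.217 cpm.
Co-58: 592 × (1/2)^(40.3/70.9) = 592 × (1/2)^0.56841 ≈ 399.22 cpm.
Total = 38.217 + 399.22 ≈ 437.44 cpm.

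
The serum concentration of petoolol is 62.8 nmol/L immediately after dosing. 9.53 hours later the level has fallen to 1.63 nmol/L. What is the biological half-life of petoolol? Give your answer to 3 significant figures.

A/A₀ = 1.63/62.8 ≈ 0.025955.
n = log₂(38.528) ≈ 5.2678 half-lives elapsed in 9.53 hours.
t½ = 9.53/5.2678 ≈ 1.8091 hours.

1.81 hours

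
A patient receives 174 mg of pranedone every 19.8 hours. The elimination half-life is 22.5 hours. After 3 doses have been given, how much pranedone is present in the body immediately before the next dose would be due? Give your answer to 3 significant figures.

174 mg

The 3 doses were given 59.4, 39.6, 19.8 hours ago.
Total = 174·(1/2)^(59.4/22.5) + 174·(1/2)^(39.6/22.5) + 174·(1/2)^(19.8/22.5)
      = 27.915 + 51.373 + 94.546 ≈ 173.83 mg.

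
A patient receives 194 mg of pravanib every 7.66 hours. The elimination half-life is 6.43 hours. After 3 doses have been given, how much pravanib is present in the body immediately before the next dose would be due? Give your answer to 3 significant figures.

The 3 doses were given 22.98, 15.32, 7.66 hours ago.
Total = 194·(1/2)^(22.98/6.43) + 194·(1/2)^(15.32/6.43) + 194·(1/2)^(7.66/6.43)
      = 16.291 + 37.203 + 84.955 ≈ 138.45 mg.

138 mg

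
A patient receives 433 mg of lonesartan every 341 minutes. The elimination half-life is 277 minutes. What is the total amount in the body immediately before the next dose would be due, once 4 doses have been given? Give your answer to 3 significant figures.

311 mg

The 4 doses were given 1364, 1023, 682, 341 minutes ago.
Total = 433·(1/2)^(1364/277) + 433·(1/2)^(1023/277) + 433·(1/2)^(682/277) + 433·(1/2)^(341/277)
      = 14.261 + 33.477 + 78.582 + 184.46 ≈ 310.78 mg.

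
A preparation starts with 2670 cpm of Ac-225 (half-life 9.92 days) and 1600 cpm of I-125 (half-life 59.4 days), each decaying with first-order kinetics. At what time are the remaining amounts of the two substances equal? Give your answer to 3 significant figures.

8.80 days

Set 2670·(1/2)^(t/9.92) = 1600·(1/2)^(t/59.4).
Taking log₂: log₂(2670/1600) = t·(1/9.92 − 1/59.4).
log₂(1.6687) = 0.73877; 1/9.92 − 1/59.4 = 0.083971.
t = 0.73877 / 0.083971 ≈ 8.7978 days.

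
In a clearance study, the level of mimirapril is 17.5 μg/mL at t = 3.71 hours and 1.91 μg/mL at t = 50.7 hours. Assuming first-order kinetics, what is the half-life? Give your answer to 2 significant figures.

Over Δt = 50.7 − 3.71 = 46.99 hours, the level fell by a factor of 17.5/1.91 ≈ 9.1623.
n = log₂(9.1623) ≈ 3.1957 half-lives, so t½ = 46.99/3.1957 ≈ 14.704 hours.

15 hours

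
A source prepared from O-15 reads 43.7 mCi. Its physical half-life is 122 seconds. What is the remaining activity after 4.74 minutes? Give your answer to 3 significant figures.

Convert the elapsed time: 4.74 minutes = 284.4 seconds.
Number of half-lives: n = 284.4/122 ≈ 2.3311.
Remaining = 43.7 × (1/2)^2.3311 = 43.7 × 0.19873 ≈ 8.6843 mCi.

8.68 mCi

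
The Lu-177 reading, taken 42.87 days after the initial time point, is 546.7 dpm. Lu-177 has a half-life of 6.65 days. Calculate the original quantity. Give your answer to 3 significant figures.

Number of half-lives elapsed: n = 42.87/6.65 ≈ 6.4466.
A₀ = A × 2^n = 546.7 × 2^6.4466 = 546.7 × 87.222 ≈ 47684 dpm.

47700 dpm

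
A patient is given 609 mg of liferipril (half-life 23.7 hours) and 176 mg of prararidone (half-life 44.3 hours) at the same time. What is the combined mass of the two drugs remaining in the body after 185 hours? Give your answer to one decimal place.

12.5 mg

liferipril: 609 × (1/2)^(185/23.7) = 609 × (1/2)^7.8059 ≈ 2.7215 mg.
prararidone: 176 × (1/2)^(185/44.3) = 176 × (1/2)^4.1761 ≈ 9.7362 mg.
Total = 2.7215 + 9.7362 ≈ 12.458 mg.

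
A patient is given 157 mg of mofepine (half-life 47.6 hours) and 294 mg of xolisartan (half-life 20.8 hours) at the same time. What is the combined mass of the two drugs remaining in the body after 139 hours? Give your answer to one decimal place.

23.6 mg

mofepine: 157 × (1/2)^(139/47.6) = 157 × (1/2)^2.9202 ≈ 20.742 mg.
xolisartan: 294 × (1/2)^(139/20.8) = 294 × (1/2)^6.6827 ≈ 2.8619 mg.
Total = 20.742 + 2.8619 ≈ 23.603 mg.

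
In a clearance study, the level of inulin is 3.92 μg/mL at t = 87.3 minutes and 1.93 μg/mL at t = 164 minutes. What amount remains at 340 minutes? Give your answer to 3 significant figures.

0.380 μg/mL

Over Δt = 164 − 87.3 = 76.7 minutes, the level fell by a factor of 3.92/1.93 ≈ 2.0311.
n = log₂(2.0311) ≈ 1.0223 half-lives, so t½ = 76.7/1.0223 ≈ 75.03 minutes.
From t = 164 to t = 340: 1.93 × (1/2)^((340−164)/75.03) ≈ 0.37969 μg/mL.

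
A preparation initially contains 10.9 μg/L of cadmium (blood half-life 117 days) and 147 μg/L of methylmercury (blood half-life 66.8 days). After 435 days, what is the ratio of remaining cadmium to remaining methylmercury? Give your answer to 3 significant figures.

cadmium: 10.9 × (1/2)^(435/117) = 10.9 × (1/2)^3.7179 ≈ 0.82835 μg/L.
methylmercury: 147 × (1/2)^(435/66.8) = 147 × (1/2)^6.512 ≈ 1.6107 μg/L.
Ratio ≈ 0.82835 / 1.6107 ≈ 0.51427.

0.514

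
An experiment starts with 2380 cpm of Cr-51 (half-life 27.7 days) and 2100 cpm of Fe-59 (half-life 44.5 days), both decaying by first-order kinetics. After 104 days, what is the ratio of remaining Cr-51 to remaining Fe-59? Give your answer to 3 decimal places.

Cr-51: 2380 × (1/2)^(104/27.7) = 2380 × (1/2)^3.7545 ≈ 176.34 cpm.
Fe-59: 2100 × (1/2)^(104/44.5) = 2100 × (1/2)^2.3371 ≈ 415.61 cpm.
Ratio ≈ 176.34 / 415.61 ≈ 0.42429.

0.424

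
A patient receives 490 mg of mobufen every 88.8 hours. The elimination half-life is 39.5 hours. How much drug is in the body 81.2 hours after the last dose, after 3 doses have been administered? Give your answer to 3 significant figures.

The 3 doses were given 258.8, 170, 81.2 hours ago.
Total = 490·(1/2)^(258.8/39.5) + 490·(1/2)^(170/39.5) + 490·(1/2)^(81.2/39.5)
      = 5.2225 + 24.81 + 117.86 ≈ 147.89 mg.

148 mg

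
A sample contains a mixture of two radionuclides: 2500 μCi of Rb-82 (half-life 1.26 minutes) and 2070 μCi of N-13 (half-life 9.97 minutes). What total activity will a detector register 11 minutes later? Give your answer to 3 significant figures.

Rb-82: 2500 × (1/2)^(11/1.26) = 2500 × (1/2)^8.7302 ≈ 5.8871 μCi.
N-13: 2070 × (1/2)^(11/9.97) = 2070 × (1/2)^1.1033 ≈ 963.48 μCi.
Total = 5.8871 + 963.48 ≈ 969.36 μCi.

969 μCi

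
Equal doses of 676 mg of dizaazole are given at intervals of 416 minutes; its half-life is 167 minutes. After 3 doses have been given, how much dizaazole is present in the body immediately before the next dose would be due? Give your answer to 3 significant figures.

The 3 doses were given 1248, 832, 416 minutes ago.
Total = 676·(1/2)^(1248/167) + 676·(1/2)^(832/167) + 676·(1/2)^(416/167)
      = 3.8048 + 21.39 + 120.25 ≈ 145.44 mg.

145 mg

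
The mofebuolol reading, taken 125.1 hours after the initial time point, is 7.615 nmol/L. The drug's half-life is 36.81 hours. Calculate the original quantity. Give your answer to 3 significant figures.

80.3 nmol/L

Number of half-lives elapsed: n = 125.1/36.81 ≈ 3.3985.
A₀ = A × 2^n = 7.615 × 2^3.3985 = 7.615 × 10.545 ≈ 80.303 nmol/L.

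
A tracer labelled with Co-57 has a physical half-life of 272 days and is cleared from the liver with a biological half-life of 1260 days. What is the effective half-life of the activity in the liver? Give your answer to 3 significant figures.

1/t_eff = 1/t_phys + 1/t_biol = 1/272 + 1/1260 = 0.0044701 per day.
t_eff = 272 × 1260 / (272 + 1260) ≈ 223.71 days.

224 days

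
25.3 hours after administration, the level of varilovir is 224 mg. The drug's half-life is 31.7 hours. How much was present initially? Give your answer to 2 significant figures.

Number of half-lives elapsed: n = 25.3/31.7 ≈ 0.79811.
A₀ = A × 2^n = 224 × 2^0.79811 = 224 × 1.7388 ≈ 389.5 mg.

390 mg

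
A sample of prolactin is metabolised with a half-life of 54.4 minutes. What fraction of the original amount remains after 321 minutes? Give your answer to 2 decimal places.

0.02

n = 321/54.4 ≈ 5.9007 half-lives.
Fraction remaining = (1/2)^5.9007 ≈ 0.016738.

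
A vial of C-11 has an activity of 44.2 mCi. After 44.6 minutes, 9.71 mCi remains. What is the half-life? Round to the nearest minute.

20 minutes

A/A₀ = 9.71/44.2 ≈ 0.21968.
n = log₂(4.552) ≈ 2.1865 half-lives elapsed in 44.6 minutes.
t½ = 44.6/2.1865 ≈ 20.398 minutes.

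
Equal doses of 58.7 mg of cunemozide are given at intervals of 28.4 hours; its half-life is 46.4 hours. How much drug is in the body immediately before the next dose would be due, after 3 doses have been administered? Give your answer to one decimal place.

80.0 mg

The 3 doses were given 85.2, 56.8, 28.4 hours ago.
Total = 58.7·(1/2)^(85.2/46.4) + 58.7·(1/2)^(56.8/46.4) + 58.7·(1/2)^(28.4/46.4)
      = 16.439 + 25.127 + 38.405 ≈ 79.971 mg.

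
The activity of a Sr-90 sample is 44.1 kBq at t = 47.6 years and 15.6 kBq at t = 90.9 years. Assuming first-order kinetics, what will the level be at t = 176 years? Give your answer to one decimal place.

Over Δt = 90.9 − 47.6 = 43.3 years, the level fell by a factor of 44.1/15.6 ≈ 2.8269.
n = log₂(2.8269) ≈ 1.4992 half-lives, so t½ = 43.3/1.4992 ≈ 28.881 years.
From t = 90.9 to t = 176: 15.6 × (1/2)^((176−90.9)/28.881) ≈ 2.0236 kBq.

2.0 kBq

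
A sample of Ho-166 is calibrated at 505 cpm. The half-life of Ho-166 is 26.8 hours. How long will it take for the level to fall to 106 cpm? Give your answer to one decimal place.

60.4 hours

Fraction remaining = 106/505 ≈ 0.2099.
n = log₂(505/106) = ln(4.7642)/ln 2 ≈ 2.2522 half-lives.
t = n × t½ = 2.2522 × 26.8 ≈ 60.359 hours.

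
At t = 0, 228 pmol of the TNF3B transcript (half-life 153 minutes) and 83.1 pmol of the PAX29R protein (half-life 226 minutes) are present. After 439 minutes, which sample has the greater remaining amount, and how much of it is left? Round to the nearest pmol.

TNF3B transcript: 228 × (1/2)^2.8693 ≈ 31.203 pmol.
PAX29R protein: 83.1 × (1/2)^1.9425 ≈ 21.62 pmol.
TNF3B transcript has more remaining, at ≈ 31.203 pmol.

TNF3B transcript, 31 pmol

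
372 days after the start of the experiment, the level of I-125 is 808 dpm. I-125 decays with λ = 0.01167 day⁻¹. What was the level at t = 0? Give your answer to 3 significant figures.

62100 dpm

t½ = ln 2 / λ = 0.69315 / 0.01167 ≈ 59.396 days.
Number of half-lives elapsed: n = 372/59.396 ≈ 6.2631.
A₀ = A × 2^n = 808 × 2^6.2631 = 808 × 76.803 ≈ 62057 dpm.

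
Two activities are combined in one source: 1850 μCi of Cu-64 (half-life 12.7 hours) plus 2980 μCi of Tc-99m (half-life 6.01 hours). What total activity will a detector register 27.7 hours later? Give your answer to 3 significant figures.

Cu-64: 1850 × (1/2)^(27.7/12.7) = 1850 × (1/2)^2.1811 ≈ 407.94 μCi.
Tc-99m: 2980 × (1/2)^(27.7/6.01) = 2980 × (1/2)^4.609 ≈ 122.12 μCi.
Total = 407.94 + 122.12 ≈ 530.05 μCi.

530 μCi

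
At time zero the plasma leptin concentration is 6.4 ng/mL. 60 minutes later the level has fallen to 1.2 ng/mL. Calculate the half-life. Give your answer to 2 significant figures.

25 minutes

A/A₀ = 1.2/6.4 ≈ 0.1875.
n = log₂(5.3333) ≈ 2.415 half-lives elapsed in 60 minutes.
t½ = 60/2.415 ≈ 24.844 minutes.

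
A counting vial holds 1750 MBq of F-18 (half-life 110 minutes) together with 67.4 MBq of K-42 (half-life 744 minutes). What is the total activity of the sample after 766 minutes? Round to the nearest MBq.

F-18: 1750 × (1/2)^(766/110) = 1750 × (1/2)^6.9636 ≈ 14.021 MBq.
K-42: 67.4 × (1/2)^(766/744) = 67.4 × (1/2)^1.0296 ≈ 33.016 MBq.
Total = 14.021 + 33.016 ≈ 47.037 MBq.

47 MBq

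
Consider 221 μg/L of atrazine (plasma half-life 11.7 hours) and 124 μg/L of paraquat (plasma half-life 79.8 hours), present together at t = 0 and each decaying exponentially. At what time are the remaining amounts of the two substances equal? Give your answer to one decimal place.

Set 221·(1/2)^(t/11.7) = 124·(1/2)^(t/79.8).
Taking log₂: log₂(221/124) = t·(1/11.7 − 1/79.8).
log₂(1.7823) = 0.83371; 1/11.7 − 1/79.8 = 0.072939.
t = 0.83371 / 0.072939 ≈ 11.43 hours.

11.4 hours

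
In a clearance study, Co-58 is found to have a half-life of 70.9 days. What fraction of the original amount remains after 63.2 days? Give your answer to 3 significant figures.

0.539

n = 63.2/70.9 ≈ 0.8914 half-lives.
Fraction remaining = (1/2)^0.8914 ≈ 0.53909.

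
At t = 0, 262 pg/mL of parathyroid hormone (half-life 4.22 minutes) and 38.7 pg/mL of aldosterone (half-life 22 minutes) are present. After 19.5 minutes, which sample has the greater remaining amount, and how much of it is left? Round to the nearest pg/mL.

parathyroid hormone: 262 × (1/2)^4.6209 ≈ 10.648 pg/mL.
aldosterone: 38.7 × (1/2)^0.88636 ≈ 20.936 pg/mL.
Aldosterone has more remaining, at ≈ 20.936 pg/mL.

aldosterone, 21 pg/mL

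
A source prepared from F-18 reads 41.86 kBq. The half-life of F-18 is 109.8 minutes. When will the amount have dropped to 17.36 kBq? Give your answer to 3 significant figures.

139 minutes

Fraction remaining = 17.36/41.86 ≈ 0.41472.
n = log₂(41.86/17.36) = ln(2.4113)/ln 2 ≈ 1.2698 half-lives.
t = n × t½ = 1.2698 × 109.8 ≈ 139.42 minutes.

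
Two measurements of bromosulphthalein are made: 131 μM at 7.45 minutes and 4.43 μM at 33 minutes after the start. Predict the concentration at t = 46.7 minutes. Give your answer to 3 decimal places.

0.721 μM

Over Δt = 33 − 7.45 = 25.55 minutes, the level fell by a factor of 131/4.43 ≈ 29.571.
n = log₂(29.571) ≈ 4.8861 half-lives, so t½ = 25.55/4.8861 ≈ 5.2291 minutes.
From t = 33 to t = 46.7: 4.43 × (1/2)^((46.7−33)/5.2291) ≈ 0.72064 μM.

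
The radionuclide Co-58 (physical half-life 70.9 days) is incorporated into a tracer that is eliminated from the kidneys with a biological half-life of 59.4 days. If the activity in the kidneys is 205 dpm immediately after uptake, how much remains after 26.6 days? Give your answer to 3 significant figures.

116 dpm

1/t_eff = 1/t_phys + 1/t_biol = 1/70.9 + 1/59.4 = 0.030939 per day.
t_eff = 70.9 × 59.4 / (70.9 + 59.4) ≈ 32.321 days.
Remaining = 205 × (1/2)^(26.6/32.321) = 205 × (1/2)^0.82299 ≈ 115.88 dpm.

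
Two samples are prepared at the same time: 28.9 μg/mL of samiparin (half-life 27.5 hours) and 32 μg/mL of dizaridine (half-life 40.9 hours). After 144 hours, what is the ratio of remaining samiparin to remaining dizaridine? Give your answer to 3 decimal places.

samiparin: 28.9 × (1/2)^(144/27.5) = 28.9 × (1/2)^5.2364 ≈ 0.76665 μg/mL.
dizaridine: 32 × (1/2)^(144/40.9) = 32 × (1/2)^3.5208 ≈ 2.788 μg/mL.
Ratio ≈ 0.76665 / 2.788 ≈ 0.27498.

0.275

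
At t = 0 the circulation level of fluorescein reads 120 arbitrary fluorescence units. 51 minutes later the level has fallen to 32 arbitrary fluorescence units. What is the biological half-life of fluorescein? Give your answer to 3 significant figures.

26.7 minutes

A/A₀ = 32/120 ≈ 0.26667.
n = log₂(3.75) ≈ 1.9069 half-lives elapsed in 51 minutes.
t½ = 51/1.9069 ≈ 26.745 minutes.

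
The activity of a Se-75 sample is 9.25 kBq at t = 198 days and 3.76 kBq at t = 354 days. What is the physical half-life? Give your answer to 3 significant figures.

120 days

Over Δt = 354 − 198 = 156 days, the level fell by a factor of 9.25/3.76 ≈ 2.4601.
n = log₂(2.4601) ≈ 1.2987 half-lives, so t½ = 156/1.2987 ≈ 120.12 days.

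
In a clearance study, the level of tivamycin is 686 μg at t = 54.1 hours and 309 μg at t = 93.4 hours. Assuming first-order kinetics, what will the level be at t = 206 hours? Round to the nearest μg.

Over Δt = 93.4 − 54.1 = 39.3 hours, the level fell by a factor of 686/309 ≈ 2.2201.
n = log₂(2.2201) ≈ 1.1506 half-lives, so t½ = 39.3/1.1506 ≈ 34.156 hours.
From t = 93.4 to t = 206: 309 × (1/2)^((206−93.4)/34.156) ≈ 31.447 μg.

31 μg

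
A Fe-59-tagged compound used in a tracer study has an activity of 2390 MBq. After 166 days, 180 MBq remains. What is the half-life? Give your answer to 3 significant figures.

A/A₀ = 180/2390 ≈ 0.075314.
n = log₂(13.278) ≈ 3.7309 half-lives elapsed in 166 days.
t½ = 166/3.7309 ≈ 44.493 days.

44.5 days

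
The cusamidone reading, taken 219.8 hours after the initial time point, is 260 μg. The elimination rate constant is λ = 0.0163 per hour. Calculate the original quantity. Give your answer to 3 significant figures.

t½ = ln 2 / λ = 0.69315 / 0.0163 ≈ 42.524 hours.
Number of half-lives elapsed: n = 219.8/42.524 ≈ 5.1688.
A₀ = A × 2^n = 260 × 2^5.1688 = 260 × 35.972 ≈ 9352.7 μg.

9350 μg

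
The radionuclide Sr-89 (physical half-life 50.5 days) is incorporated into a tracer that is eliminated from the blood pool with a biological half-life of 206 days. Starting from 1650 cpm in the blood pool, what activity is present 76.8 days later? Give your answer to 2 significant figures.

1/t_eff = 1/t_phys + 1/t_biol = 1/50.5 + 1/206 = 0.024656 per day.
t_eff = 50.5 × 206 / (50.5 + 206) ≈ 40.558 days.
Remaining = 1650 × (1/2)^(76.8/40.558) = 1650 × (1/2)^1.8936 ≈ 444.07 cpm.

440 cpm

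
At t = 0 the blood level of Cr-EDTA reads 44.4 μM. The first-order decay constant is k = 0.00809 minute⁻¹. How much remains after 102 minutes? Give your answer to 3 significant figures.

t½ = ln 2 / k = 0.69315 / 0.00809 ≈ 85.68 minutes.
Number of half-lives: n = 102/85.68 ≈ 1.1905.
Remaining = 44.4 × (1/2)^1.1905 = 44.4 × 0.43816 ≈ 19.454 μM.

19.5 μM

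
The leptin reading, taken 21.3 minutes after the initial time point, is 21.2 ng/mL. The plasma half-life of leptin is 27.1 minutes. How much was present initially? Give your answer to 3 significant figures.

36.6 ng/mL

Number of half-lives elapsed: n = 21.3/27.1 ≈ 0.78598.
A₀ = A × 2^n = 21.2 × 2^0.78598 = 21.2 × 1.7243 ≈ 36.554 ng/mL.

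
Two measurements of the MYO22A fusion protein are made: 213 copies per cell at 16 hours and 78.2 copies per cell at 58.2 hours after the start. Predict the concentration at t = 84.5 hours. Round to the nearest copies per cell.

42 copies per cell

Over Δt = 58.2 − 16 = 42.2 hours, the level fell by a factor of 213/78.2 ≈ 2.7238.
n = log₂(2.7238) ≈ 1.4456 half-lives, so t½ = 42.2/1.4456 ≈ 29.192 hours.
From t = 58.2 to t = 84.5: 78.2 × (1/2)^((84.5−58.2)/29.192) ≈ 41.879 copies per cell.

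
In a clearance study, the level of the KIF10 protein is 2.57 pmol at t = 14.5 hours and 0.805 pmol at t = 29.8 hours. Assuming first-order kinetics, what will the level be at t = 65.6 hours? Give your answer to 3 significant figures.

Over Δt = 29.8 − 14.5 = 15.3 hours, the level fell by a factor of 2.57/0.805 ≈ 3.1925.
n = log₂(3.1925) ≈ 1.6747 half-lives, so t½ = 15.3/1.6747 ≈ 9.1359 hours.
From t = 29.8 to t = 65.6: 0.805 × (1/2)^((65.6−29.8)/9.1359) ≈ 0.053233 pmol.

0.0532 pmol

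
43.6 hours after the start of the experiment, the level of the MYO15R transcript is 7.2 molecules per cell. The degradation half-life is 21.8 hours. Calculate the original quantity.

28.8 molecules per cell

Number of half-lives elapsed: n = 43.6/21.8 ≈ 2.
A₀ = A × 2^n = 7.2 × 2^2 = 7.2 × 4 ≈ 28.8 molecules per cell.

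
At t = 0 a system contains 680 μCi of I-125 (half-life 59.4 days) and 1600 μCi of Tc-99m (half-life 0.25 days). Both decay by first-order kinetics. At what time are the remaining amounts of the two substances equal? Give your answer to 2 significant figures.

0.31 days

Set 680·(1/2)^(t/59.4) = 1600·(1/2)^(t/0.25).
Taking log₂: log₂(680/1600) = t·(1/59.4 − 1/0.25).
log₂(0.425) = -1.2345; 1/59.4 − 1/0.25 = -3.9832.
t = -1.2345 / -3.9832 ≈ 0.30992 days.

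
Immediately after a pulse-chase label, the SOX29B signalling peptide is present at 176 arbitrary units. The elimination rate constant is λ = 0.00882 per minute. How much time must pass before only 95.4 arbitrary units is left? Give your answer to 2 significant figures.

t½ = ln 2 / λ = 0.69315 / 0.00882 ≈ 78.588 minutes.
Fraction remaining = 95.4/176 ≈ 0.54205.
n = log₂(176/95.4) = ln(1.8449)/ln 2 ≈ 0.88351 half-lives.
t = n × t½ = 0.88351 × 78.588 ≈ 69.434 minutes.

69 minutes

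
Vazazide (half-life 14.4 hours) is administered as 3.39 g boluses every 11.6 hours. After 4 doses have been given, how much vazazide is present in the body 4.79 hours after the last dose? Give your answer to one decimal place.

5.6 g

The 4 doses were given 39.59, 27.99, 16.39, 4.79 hours ago.
Total = 3.39·(1/2)^(39.59/14.4) + 3.39·(1/2)^(27.99/14.4) + 3.39·(1/2)^(16.39/14.4) + 3.39·(1/2)^(4.79/14.4)
      = 0.50417 + 0.8812 + 1.5402 + 2.6919 ≈ 5.6175 g.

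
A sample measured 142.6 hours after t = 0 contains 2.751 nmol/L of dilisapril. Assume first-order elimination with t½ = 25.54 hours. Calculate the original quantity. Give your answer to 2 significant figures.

Number of half-lives elapsed: n = 142.6/25.54 ≈ 5.5834.
A₀ = A × 2^n = 2.751 × 2^5.5834 = 2.751 × 47.948 ≈ 131.9 nmol/L.

130 nmol/L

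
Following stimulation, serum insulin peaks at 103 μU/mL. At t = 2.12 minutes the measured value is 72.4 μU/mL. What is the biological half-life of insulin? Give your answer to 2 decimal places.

4.17 minutes

A/A₀ = 72.4/103 ≈ 0.70291.
n = log₂(1.4227) ≈ 0.50858 half-lives elapsed in 2.12 minutes.
t½ = 2.12/0.50858 ≈ 4.1684 minutes.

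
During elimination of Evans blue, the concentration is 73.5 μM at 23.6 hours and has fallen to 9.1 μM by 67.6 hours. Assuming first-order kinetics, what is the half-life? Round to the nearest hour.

Over Δt = 67.6 − 23.6 = 44 hours, the level fell by a factor of 73.5/9.1 ≈ 8.0769.
n = log₂(8.0769) ≈ 3.0138 half-lives, so t½ = 44/3.0138 ≈ 14.599 hours.

15 hours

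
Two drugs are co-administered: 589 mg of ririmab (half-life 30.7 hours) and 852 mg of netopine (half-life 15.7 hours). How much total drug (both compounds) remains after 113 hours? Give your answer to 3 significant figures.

ririmab: 589 × (1/2)^(113/30.7) = 589 × (1/2)^3.6808 ≈ 45.929 mg.
netopine: 852 × (1/2)^(113/15.7) = 852 × (1/2)^7.1975 ≈ 5.8048 mg.
Total = 45.929 + 5.8048 ≈ 51.734 mg.

51.7 mg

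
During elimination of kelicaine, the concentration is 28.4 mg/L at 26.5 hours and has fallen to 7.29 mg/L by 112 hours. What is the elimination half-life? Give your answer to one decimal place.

43.6 hours

Over Δt = 112 − 26.5 = 85.5 hours, the level fell by a factor of 28.4/7.29 ≈ 3.8957.
n = log₂(3.8957) ≈ 1.9619 half-lives, so t½ = 85.5/1.9619 ≈ 43.58 hours.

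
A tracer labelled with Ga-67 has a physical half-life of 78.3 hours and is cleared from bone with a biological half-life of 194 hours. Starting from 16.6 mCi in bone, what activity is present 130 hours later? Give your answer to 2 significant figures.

1/t_eff = 1/t_phys + 1/t_biol = 1/78.3 + 1/194 = 0.017926 per hour.
t_eff = 78.3 × 194 / (78.3 + 194) ≈ 55.785 hours.
Remaining = 16.6 × (1/2)^(130/55.785) = 16.6 × (1/2)^2.3304 ≈ 3.3006 mCi.

3.3 mCi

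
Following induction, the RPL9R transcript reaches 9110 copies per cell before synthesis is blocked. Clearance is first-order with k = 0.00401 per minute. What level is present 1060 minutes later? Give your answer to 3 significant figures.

130 copies per cell

t½ = ln 2 / k = 0.69315 / 0.00401 ≈ 172.85 minutes.
Number of half-lives: n = 1060/172.85 ≈ 6.1323.
Remaining = 9110 × (1/2)^6.1323 = 9110 × 0.014256 ≈ 129.87 copies per cell.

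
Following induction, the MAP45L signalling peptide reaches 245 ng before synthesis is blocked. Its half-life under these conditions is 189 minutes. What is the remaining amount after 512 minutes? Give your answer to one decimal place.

37.5 ng

Number of half-lives: n = 512/189 ≈ 2.709.
Remaining = 245 × (1/2)^2.709 = 245 × 0.15294 ≈ 37.469 ng.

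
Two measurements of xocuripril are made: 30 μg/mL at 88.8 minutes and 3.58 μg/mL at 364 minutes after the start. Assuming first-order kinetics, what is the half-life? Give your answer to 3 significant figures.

89.7 minutes

Over Δt = 364 − 88.8 = 275.2 minutes, the level fell by a factor of 30/3.58 ≈ 8.3799.
n = log₂(8.3799) ≈ 3.0669 half-lives, so t½ = 275.2/3.0669 ≈ 89.731 minutes.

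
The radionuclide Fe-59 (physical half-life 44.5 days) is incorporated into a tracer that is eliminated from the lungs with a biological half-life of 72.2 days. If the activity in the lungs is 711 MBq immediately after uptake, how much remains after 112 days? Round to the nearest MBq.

42 MBq

1/t_eff = 1/t_phys + 1/t_biol = 1/44.5 + 1/72.2 = 0.036322 per day.
t_eff = 44.5 × 72.2 / (44.5 + 72.2) ≈ 27.531 days.
Remaining = 711 × (1/2)^(112/27.531) = 711 × (1/2)^4.0681 ≈ 42.389 MBq.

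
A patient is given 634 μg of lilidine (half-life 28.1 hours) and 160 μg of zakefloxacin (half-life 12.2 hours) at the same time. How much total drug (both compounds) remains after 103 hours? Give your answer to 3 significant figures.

50.4 μg

lilidine: 634 × (1/2)^(103/28.1) = 634 × (1/2)^3.6655 ≈ 49.965 μg.
zakefloxacin: 160 × (1/2)^(103/12.2) = 160 × (1/2)^8.4426 ≈ 0.45987 μg.
Total = 49.965 + 0.45987 ≈ 50.425 μg.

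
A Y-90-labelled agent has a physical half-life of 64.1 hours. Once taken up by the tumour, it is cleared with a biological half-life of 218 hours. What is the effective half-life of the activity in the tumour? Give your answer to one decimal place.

1/t_eff = 1/t_phys + 1/t_biol = 1/64.1 + 1/218 = 0.020188 per hour.
t_eff = 64.1 × 218 / (64.1 + 218) ≈ 49.535 hours.

49.5 hours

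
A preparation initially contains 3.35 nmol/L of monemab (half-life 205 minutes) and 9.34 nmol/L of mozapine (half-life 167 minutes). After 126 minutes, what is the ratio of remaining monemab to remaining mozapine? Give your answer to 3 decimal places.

0.395

monemab: 3.35 × (1/2)^(126/205) = 3.35 × (1/2)^0.61463 ≈ 2.1879 nmol/L.
mozapine: 9.34 × (1/2)^(126/167) = 9.34 × (1/2)^0.75449 ≈ 5.5363 nmol/L.
Ratio ≈ 2.1879 / 5.5363 ≈ 0.39518.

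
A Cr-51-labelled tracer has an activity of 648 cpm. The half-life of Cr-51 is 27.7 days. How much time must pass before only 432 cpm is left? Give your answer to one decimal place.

16.2 days

Fraction remaining = 432/648 ≈ 0.66667.
n = log₂(648/432) = ln(1.5)/ln 2 ≈ 0.58496 half-lives.
t = n × t½ = 0.58496 × 27.7 ≈ 16.203 days.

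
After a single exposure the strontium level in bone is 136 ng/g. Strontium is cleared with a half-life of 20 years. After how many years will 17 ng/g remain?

60 years

17/136 = 1/8, so 3 half-lives have elapsed.
t = 3 × 20 = 60 years.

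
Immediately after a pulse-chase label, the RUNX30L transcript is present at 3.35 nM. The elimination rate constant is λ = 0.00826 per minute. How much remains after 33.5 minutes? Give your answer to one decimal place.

2.5 nM

t½ = ln 2 / λ = 0.69315 / 0.00826 ≈ 83.916 minutes.
Number of half-lives: n = 33.5/83.916 ≈ 0.39921.
Remaining = 3.35 × (1/2)^0.39921 = 3.35 × 0.75827 ≈ 2.5402 nM.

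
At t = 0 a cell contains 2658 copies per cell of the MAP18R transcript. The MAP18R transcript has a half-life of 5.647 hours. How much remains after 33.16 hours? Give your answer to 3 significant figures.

45.4 copies per cell

Number of half-lives: n = 33.16/5.647 ≈ 5.8721.
Remaining = 2658 × (1/2)^5.8721 = 2658 × 0.017073 ≈ 45.38 copies per cell.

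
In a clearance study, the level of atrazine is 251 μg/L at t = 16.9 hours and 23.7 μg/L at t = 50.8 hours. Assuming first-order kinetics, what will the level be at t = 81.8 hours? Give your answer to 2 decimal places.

2.74 μg/L

Over Δt = 50.8 − 16.9 = 33.9 hours, the level fell by a factor of 251/23.7 ≈ 10.591.
n = log₂(10.591) ≈ 3.4047 half-lives, so t½ = 33.9/3.4047 ≈ 9.9567 hours.
From t = 50.8 to t = 81.8: 23.7 × (1/2)^((81.8−50.8)/9.9567) ≈ 2.7384 μg/L.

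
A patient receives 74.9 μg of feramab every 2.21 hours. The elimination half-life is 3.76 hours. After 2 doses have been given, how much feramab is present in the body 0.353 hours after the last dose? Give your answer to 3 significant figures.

The 2 doses were given 2.563, 0.353 hours ago.
Total = 74.9·(1/2)^(2.563/3.76) + 74.9·(1/2)^(0.353/3.76)
      = 46.697 + 70.181 ≈ 116.88 μg.

117 μg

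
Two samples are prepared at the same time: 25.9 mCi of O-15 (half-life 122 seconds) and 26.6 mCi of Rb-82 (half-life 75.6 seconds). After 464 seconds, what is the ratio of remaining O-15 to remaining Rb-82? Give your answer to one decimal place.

O-15: 25.9 × (1/2)^(464/122) = 25.9 × (1/2)^3.8033 ≈ 1.8552 mCi.
Rb-82: 26.6 × (1/2)^(464/75.6) = 26.6 × (1/2)^6.1376 ≈ 0.37782 mCi.
Ratio ≈ 1.8552 / 0.37782 ≈ 4.9103.

4.9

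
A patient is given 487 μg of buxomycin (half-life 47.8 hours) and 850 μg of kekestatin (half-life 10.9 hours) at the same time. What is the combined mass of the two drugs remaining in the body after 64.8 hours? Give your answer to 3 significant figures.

204 μg

buxomycin: 487 × (1/2)^(64.8/47.8) = 487 × (1/2)^1.3556 ≈ 190.3 μg.
kekestatin: 850 × (1/2)^(64.8/10.9) = 850 × (1/2)^5.945 ≈ 13.798 μg.
Total = 190.3 + 13.798 ≈ 204.1 μg.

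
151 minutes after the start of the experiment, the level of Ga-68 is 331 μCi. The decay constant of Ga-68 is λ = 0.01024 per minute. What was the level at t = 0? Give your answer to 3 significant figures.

1550 μCi

t½ = ln 2 / λ = 0.69315 / 0.01024 ≈ 67.69 minutes.
Number of half-lives elapsed: n = 151/67.69 ≈ 2.2308.
A₀ = A × 2^n = 331 × 2^2.2308 = 331 × 4.6938 ≈ 1553.6 μCi.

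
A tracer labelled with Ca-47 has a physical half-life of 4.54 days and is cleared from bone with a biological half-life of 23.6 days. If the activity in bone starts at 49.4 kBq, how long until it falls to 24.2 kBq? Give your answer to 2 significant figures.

3.9 days

1/t_eff = 1/t_phys + 1/t_biol = 1/4.54 + 1/23.6 = 0.26264 per day.
t_eff = 4.54 × 23.6 / (4.54 + 23.6) ≈ 3.8075 days.
n = log₂(49.4/24.2) ≈ 1.0295; t = 1.0295 × 3.8075 ≈ 3.9199 days.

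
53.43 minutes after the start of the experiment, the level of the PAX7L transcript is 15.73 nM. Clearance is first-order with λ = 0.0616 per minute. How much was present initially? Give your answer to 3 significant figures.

t½ = ln 2 / λ = 0.69315 / 0.0616 ≈ 11.252 minutes.
Number of half-lives elapsed: n = 53.43/11.252 ≈ 4.7483.
A₀ = A × 2^n = 15.73 × 2^4.7483 = 15.73 × 26.877 ≈ 422.78 nM.

423 nM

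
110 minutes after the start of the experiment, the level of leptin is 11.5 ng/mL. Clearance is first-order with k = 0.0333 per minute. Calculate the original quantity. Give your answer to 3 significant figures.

t½ = ln 2 / k = 0.69315 / 0.0333 ≈ 20.815 minutes.
Number of half-lives elapsed: n = 110/20.815 ≈ 5.2846.
A₀ = A × 2^n = 11.5 × 2^5.2846 = 11.5 × 38.978 ≈ 448.25 ng/mL.

448 ng/mL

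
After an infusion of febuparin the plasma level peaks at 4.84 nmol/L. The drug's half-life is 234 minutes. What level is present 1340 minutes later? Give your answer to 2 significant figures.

0.091 nmol/L

Number of half-lives: n = 1340/234 ≈ 5.7265.
Remaining = 4.84 × (1/2)^5.7265 = 4.84 × 0.018887 ≈ 0.091411 nmol/L.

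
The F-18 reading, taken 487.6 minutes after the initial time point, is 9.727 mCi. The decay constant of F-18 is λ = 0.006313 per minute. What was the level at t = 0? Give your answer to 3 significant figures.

211 mCi

t½ = ln 2 / λ = 0.69315 / 0.006313 ≈ 109.8 minutes.
Number of half-lives elapsed: n = 487.6/109.8 ≈ 4.4409.
A₀ = A × 2^n = 9.727 × 2^4.4409 = 9.727 × 21.72 ≈ 211.27 mCi.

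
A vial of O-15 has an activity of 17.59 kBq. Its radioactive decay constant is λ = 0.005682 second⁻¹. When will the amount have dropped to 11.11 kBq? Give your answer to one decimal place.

t½ = ln 2 / λ = 0.69315 / 0.005682 ≈ 121.99 seconds.
Fraction remaining = 11.11/17.59 ≈ 0.63161.
n = log₂(17.59/11.11) = ln(1.5833)/ln 2 ≈ 0.6629 half-lives.
t = n × t½ = 0.6629 × 121.99 ≈ 80.867 seconds.

80.9 seconds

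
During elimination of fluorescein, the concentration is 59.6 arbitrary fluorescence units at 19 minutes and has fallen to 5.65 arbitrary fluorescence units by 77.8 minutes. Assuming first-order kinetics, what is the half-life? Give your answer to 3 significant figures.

Over Δt = 77.8 − 19 = 58.8 minutes, the level fell by a factor of 59.6/5.65 ≈ 10.549.
n = log₂(10.549) ≈ 3.399 half-lives, so t½ = 58.8/3.399 ≈ 17.299 minutes.

17.3 minutes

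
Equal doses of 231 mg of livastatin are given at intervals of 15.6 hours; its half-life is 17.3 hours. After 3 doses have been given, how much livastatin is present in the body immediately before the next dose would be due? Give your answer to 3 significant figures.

The 3 doses were given 46.8, 31.2, 15.6 hours ago.
Total = 231·(1/2)^(46.8/17.3) + 231·(1/2)^(31.2/17.3) + 231·(1/2)^(15.6/17.3)
      = 35.421 + 66.178 + 123.64 ≈ 225.24 mg.

225 mg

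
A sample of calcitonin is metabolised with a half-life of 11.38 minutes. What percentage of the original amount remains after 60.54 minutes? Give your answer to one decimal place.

2.5%

n = 60.54/11.38 ≈ 5.3199 half-lives.
Fraction remaining = (1/2)^5.3199 ≈ 0.025036, i.e. 2.5036%.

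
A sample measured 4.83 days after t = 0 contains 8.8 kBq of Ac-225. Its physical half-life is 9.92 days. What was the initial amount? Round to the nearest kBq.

12 kBq

Number of half-lives elapsed: n = 4.83/9.92 ≈ 0.4869.
A₀ = A × 2^n = 8.8 × 2^0.4869 = 8.8 × 1.4014 ≈ 12.333 kBq.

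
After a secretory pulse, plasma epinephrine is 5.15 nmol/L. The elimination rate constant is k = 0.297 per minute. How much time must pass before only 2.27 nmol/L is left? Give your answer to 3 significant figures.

2.76 minutes

t½ = ln 2 / k = 0.69315 / 0.297 ≈ 2.3338 minutes.
Fraction remaining = 2.27/5.15 ≈ 0.44078.
n = log₂(5.15/2.27) = ln(2.2687)/ln 2 ≈ 1.1819 half-lives.
t = n × t½ = 1.1819 × 2.3338 ≈ 2.7583 minutes.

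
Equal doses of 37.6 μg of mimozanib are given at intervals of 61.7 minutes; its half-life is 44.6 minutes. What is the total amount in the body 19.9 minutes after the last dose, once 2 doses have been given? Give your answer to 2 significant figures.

The 2 doses were given 81.6, 19.9 minutes ago.
Total = 37.6·(1/2)^(81.6/44.6) + 37.6·(1/2)^(19.9/44.6)
      = 10.579 + 27.598 ≈ 38.176 μg.

38 μg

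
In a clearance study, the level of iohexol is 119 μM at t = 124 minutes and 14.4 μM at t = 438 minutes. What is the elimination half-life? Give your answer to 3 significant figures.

103 minutes

Over Δt = 438 − 124 = 314 minutes, the level fell by a factor of 119/14.4 ≈ 8.2639.
n = log₂(8.2639) ≈ 3.0468 half-lives, so t½ = 314/3.0468 ≈ 103.06 minutes.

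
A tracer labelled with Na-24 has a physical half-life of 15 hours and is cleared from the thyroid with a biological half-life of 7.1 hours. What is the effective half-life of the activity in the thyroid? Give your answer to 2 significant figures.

1/t_eff = 1/t_phys + 1/t_biol = 1/15 + 1/7.1 = 0.20751 per hour.
t_eff = 15 × 7.1 / (15 + 7.1) ≈ 4.819 hours.

4.8 hours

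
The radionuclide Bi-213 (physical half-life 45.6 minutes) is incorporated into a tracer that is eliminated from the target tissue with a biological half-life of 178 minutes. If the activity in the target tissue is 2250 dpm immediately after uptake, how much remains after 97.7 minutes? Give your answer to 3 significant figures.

348 dpm

1/t_eff = 1/t_phys + 1/t_biol = 1/45.6 + 1/178 = 0.027548 per minute.
t_eff = 45.6 × 178 / (45.6 + 178) ≈ 36.301 minutes.
Remaining = 2250 × (1/2)^(97.7/36.301) = 2250 × (1/2)^2.6914 ≈ 348.32 dpm.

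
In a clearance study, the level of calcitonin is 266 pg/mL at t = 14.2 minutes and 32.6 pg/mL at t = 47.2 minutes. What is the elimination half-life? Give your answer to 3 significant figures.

10.9 minutes

Over Δt = 47.2 − 14.2 = 33 minutes, the level fell by a factor of 266/32.6 ≈ 8.1595.
n = log₂(8.1595) ≈ 3.0285 half-lives, so t½ = 33/3.0285 ≈ 10.897 minutes.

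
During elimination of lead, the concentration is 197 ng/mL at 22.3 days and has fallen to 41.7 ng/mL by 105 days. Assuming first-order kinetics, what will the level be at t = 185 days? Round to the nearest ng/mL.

Over Δt = 105 − 22.3 = 82.7 days, the level fell by a factor of 197/41.7 ≈ 4.7242.
n = log₂(4.7242) ≈ 2.2401 half-lives, so t½ = 82.7/2.2401 ≈ 36.918 days.
From t = 105 to t = 185: 41.7 × (1/2)^((185−105)/36.918) ≈ 9.2858 ng/mL.

9 ng/mL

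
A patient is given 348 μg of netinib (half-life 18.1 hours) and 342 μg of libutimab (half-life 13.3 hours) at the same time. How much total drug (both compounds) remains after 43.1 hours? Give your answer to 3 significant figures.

103 μg

netinib: 348 × (1/2)^(43.1/18.1) = 348 × (1/2)^2.3812 ≈ 66.798 μg.
libutimab: 342 × (1/2)^(43.1/13.3) = 342 × (1/2)^3.2406 ≈ 36.183 μg.
Total = 66.798 + 36.183 ≈ 102.98 μg.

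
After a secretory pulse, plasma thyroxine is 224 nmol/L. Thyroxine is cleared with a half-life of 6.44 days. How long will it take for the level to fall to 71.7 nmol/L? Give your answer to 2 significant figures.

Fraction remaining = 71.7/224 ≈ 0.32009.
n = log₂(224/71.7) = ln(3.1241)/ln 2 ≈ 1.6435 half-lives.
t = n × t½ = 1.6435 × 6.44 ≈ 10.584 days.

11 days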